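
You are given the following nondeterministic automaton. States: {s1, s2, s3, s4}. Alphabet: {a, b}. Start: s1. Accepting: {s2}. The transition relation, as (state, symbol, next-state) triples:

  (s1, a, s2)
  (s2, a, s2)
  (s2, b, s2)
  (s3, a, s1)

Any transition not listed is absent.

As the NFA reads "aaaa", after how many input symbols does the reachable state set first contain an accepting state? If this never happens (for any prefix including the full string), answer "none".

Start in {s1}.
Read 'a': {s1} → {s2}.
None of the earlier sets intersect F, but {s2} does.

1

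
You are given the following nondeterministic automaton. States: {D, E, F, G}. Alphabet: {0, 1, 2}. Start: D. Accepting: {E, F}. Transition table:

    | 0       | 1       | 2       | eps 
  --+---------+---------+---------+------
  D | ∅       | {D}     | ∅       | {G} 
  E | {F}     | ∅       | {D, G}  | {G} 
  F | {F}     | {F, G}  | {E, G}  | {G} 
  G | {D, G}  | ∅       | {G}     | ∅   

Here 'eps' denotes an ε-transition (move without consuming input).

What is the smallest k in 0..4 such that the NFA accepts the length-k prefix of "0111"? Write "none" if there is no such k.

none

Start: ε-closure({D}) = {D, G}.
Read '0': {D, G} → {D, G}.
Read '1': {D, G} → {D, G}.
Read '1': {D, G} → {D, G}.
Read '1': {D, G} → {D, G}.
No reachable set along the way intersects F.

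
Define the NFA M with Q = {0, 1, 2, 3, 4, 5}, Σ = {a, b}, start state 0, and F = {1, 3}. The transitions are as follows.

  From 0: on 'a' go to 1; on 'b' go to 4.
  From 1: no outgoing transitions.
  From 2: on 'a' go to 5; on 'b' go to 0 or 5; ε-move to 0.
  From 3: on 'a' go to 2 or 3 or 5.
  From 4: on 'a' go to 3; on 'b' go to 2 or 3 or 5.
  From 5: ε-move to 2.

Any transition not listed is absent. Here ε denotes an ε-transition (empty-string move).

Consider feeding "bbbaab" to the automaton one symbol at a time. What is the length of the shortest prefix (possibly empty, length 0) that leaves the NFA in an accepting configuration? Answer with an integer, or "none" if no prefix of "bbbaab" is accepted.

Start in {0}.
Read 'b': 0→{4}; now {4}.
Read 'b': 4→{2, 3, 5}; union {2, 3, 5}; ε-closure = {0, 2, 3, 5}.
None of the earlier sets intersect F, but {0, 2, 3, 5} does.

2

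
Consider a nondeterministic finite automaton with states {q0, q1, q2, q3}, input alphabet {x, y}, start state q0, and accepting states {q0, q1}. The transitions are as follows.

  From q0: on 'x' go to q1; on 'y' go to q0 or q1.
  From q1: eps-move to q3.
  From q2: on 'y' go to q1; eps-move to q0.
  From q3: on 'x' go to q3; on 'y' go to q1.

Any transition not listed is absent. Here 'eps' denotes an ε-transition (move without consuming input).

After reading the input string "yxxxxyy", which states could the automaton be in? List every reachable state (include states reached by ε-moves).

{q1, q3}

Start in {q0}.
Read 'y': q0→{q0, q1}; union {q0, q1}; ε-closure = {q0, q1, q3}.
Read 'x': q0→{q1}, q1→∅, q3→{q3}; now {q1, q3}.
Read 'x': q1→∅, q3→{q3}; now {q3}.
Read 'x': q3→{q3}; now {q3}.
Read 'x': q3→{q3}; now {q3}.
Read 'y': q3→{q1}; union {q1}; ε-closure = {q1, q3}.
Read 'y': q1→∅, q3→{q1}; union {q1}; ε-closure = {q1, q3}.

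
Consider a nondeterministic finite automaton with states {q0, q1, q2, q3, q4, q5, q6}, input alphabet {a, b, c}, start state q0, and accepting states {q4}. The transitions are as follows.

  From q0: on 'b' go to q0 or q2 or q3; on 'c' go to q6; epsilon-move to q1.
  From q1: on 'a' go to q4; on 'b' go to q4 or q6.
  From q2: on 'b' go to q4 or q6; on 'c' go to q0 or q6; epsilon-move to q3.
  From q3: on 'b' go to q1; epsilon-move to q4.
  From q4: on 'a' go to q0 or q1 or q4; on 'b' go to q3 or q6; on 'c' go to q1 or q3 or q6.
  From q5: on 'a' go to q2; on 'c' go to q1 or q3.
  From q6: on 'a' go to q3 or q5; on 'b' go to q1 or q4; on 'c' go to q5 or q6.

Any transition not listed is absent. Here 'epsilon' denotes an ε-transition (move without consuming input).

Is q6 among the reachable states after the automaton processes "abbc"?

Yes

Start: ε-closure({q0}) = {q0, q1}.
Read 'a': {q0, q1} → {q4}.
Read 'b': {q4} → {q3, q4, q6}.
Read 'b': {q3, q4, q6} → {q1, q3, q4, q6}.
Read 'c': {q1, q3, q4, q6} → {q1, q3, q4, q5, q6}.
State q6 is in {q1, q3, q4, q5, q6}.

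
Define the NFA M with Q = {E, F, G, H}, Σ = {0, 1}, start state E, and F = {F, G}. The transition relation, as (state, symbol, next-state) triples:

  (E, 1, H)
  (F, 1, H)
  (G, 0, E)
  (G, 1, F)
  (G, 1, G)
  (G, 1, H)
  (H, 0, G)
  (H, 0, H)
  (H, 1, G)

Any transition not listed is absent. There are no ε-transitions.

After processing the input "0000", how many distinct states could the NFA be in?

Start in {E}.
Read '0': {E} → ∅.
The set is empty and remains empty for the remaining 3 symbols.
That set has 0 states.

0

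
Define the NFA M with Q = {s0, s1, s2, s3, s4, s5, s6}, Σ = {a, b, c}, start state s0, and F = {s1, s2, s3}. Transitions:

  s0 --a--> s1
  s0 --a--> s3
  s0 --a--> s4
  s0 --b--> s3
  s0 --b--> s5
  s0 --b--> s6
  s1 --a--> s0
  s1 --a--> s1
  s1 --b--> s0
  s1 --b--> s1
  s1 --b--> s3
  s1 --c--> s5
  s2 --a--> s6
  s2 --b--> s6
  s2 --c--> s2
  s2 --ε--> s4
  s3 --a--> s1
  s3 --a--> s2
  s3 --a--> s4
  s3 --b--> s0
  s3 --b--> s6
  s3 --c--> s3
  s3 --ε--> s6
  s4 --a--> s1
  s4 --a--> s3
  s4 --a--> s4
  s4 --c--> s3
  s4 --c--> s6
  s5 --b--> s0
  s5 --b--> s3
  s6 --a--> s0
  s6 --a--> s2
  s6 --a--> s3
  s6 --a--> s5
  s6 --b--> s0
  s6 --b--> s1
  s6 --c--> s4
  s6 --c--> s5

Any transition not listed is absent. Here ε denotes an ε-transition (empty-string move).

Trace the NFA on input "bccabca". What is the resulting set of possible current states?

{s0, s1, s2, s3, s4, s5, s6}

Start in {s0}.
Read 'b': {s0} → {s3, s5, s6}.
Read 'c': {s3, s5, s6} → {s3, s4, s5, s6}.
Read 'c': {s3, s4, s5, s6} → {s3, s4, s5, s6}.
Read 'a': {s3, s4, s5, s6} → {s0, s1, s2, s3, s4, s5, s6}.
Read 'b': {s0, s1, s2, s3, s4, s5, s6} → {s0, s1, s3, s5, s6}.
Read 'c': {s0, s1, s3, s5, s6} → {s3, s4, s5, s6}.
Read 'a': {s3, s4, s5, s6} → {s0, s1, s2, s3, s4, s5, s6}.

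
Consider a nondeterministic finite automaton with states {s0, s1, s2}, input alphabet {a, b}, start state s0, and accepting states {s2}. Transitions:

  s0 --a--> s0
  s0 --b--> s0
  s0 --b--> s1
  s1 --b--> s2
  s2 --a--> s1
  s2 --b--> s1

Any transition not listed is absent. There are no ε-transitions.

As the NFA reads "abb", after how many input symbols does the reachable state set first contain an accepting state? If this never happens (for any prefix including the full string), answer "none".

Start in {s0}.
Read 'a': {s0} → {s0}.
Read 'b': {s0} → {s0, s1}.
Read 'b': {s0, s1} → {s0, s1, s2}.
None of the earlier sets intersect F, but {s0, s1, s2} does.

3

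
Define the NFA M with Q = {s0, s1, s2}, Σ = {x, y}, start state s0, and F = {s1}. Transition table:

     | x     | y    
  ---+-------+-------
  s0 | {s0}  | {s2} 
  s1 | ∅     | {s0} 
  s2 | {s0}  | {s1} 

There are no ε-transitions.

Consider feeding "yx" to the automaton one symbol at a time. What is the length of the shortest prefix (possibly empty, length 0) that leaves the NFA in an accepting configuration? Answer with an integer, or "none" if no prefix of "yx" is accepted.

Start in {s0}.
Read 'y': s0→{s2}; now {s2}.
Read 'x': s2→{s0}; now {s0}.
No reachable set along the way intersects F.

none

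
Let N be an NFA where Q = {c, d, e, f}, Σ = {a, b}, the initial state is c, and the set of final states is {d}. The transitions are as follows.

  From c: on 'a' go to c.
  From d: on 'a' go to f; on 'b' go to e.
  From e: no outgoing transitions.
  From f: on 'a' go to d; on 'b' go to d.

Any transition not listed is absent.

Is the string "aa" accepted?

Start in {c}.
Read 'a': c→{c}; now {c}.
Read 'a': c→{c}; now {c}.
The final set {c} contains no accepting state.

No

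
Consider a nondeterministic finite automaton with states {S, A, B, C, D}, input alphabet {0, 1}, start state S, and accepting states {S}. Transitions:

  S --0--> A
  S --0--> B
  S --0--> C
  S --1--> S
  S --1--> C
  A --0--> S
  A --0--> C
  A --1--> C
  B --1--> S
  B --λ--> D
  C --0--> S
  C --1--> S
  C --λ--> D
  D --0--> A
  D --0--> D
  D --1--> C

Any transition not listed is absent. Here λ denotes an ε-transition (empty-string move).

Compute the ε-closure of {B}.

{B, D}

Begin with {B}.
ε-move B → D; add D.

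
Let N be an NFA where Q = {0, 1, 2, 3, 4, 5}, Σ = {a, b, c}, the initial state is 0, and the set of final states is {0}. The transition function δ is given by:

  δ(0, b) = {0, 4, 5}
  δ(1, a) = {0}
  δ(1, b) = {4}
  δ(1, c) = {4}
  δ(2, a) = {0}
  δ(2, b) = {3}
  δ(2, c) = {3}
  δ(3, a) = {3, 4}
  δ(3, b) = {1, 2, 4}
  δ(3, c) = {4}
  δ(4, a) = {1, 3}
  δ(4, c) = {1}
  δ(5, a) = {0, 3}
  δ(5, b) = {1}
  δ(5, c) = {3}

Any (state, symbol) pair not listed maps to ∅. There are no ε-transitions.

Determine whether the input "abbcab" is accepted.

No

Start in {0}.
Read 'a': 0→∅; now ∅.
The set is empty and remains empty for the remaining 5 symbols.
The final set ∅ contains no accepting state.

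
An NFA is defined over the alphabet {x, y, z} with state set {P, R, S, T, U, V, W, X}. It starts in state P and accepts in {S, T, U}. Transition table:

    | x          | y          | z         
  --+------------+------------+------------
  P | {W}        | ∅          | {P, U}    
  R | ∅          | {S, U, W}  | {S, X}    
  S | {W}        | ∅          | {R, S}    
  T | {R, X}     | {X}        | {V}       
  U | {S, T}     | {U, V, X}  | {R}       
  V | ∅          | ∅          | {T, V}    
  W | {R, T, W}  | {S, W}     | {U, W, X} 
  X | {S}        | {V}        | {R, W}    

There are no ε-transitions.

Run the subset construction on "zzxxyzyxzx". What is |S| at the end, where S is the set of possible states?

Start in {P}.
Read 'z': P→{P, U}; now {P, U}.
Read 'z': P→{P, U}, U→{R}; now {P, R, U}.
Read 'x': P→{W}, R→∅, U→{S, T}; now {S, T, W}.
Read 'x': S→{W}, T→{R, X}, W→{R, T, W}; now {R, T, W, X}.
Read 'y': R→{S, U, W}, T→{X}, W→{S, W}, X→{V}; now {S, U, V, W, X}.
Read 'z': S→{R, S}, U→{R}, V→{T, V}, W→{U, W, X}, X→{R, W}; now {R, S, T, U, V, W, X}.
Read 'y': R→{S, U, W}, S→∅, T→{X}, U→{U, V, X}, V→∅, W→{S, W}, X→{V}; now {S, U, V, W, X}.
Read 'x': S→{W}, U→{S, T}, V→∅, W→{R, T, W}, X→{S}; now {R, S, T, W}.
Read 'z': R→{S, X}, S→{R, S}, T→{V}, W→{U, W, X}; now {R, S, U, V, W, X}.
Read 'x': R→∅, S→{W}, U→{S, T}, V→∅, W→{R, T, W}, X→{S}; now {R, S, T, W}.
That set has 4 states.

4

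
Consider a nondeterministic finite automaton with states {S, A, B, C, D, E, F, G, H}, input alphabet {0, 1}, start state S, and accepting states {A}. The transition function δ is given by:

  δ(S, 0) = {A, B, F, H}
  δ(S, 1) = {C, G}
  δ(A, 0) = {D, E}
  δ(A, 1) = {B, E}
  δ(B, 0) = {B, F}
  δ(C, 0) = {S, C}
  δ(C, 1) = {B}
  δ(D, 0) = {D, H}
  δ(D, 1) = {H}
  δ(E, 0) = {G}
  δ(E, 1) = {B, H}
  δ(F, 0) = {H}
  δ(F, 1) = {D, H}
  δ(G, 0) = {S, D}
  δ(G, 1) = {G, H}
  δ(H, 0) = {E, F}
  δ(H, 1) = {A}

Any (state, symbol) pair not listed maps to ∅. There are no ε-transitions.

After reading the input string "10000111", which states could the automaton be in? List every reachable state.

{A, B, E, G, H}

Start in {S}.
Read '1': S→{C, G}; now {C, G}.
Read '0': C→{S, C}, G→{S, D}; now {S, C, D}.
Read '0': S→{A, B, F, H}, C→{S, C}, D→{D, H}; now {S, A, B, C, D, F, H}.
Read '0': S→{A, B, F, H}, A→{D, E}, B→{B, F}, C→{S, C}, D→{D, H}, F→{H}, H→{E, F}; now {S, A, B, C, D, E, F, H}.
Read '0': S→{A, B, F, H}, A→{D, E}, B→{B, F}, C→{S, C}, D→{D, H}, E→{G}, F→{H}, H→{E, F}; now {S, A, B, C, D, E, F, G, H}.
Read '1': S→{C, G}, A→{B, E}, B→∅, C→{B}, D→{H}, E→{B, H}, F→{D, H}, G→{G, H}, H→{A}; now {A, B, C, D, E, G, H}.
Read '1': A→{B, E}, B→∅, C→{B}, D→{H}, E→{B, H}, G→{G, H}, H→{A}; now {A, B, E, G, H}.
Read '1': A→{B, E}, B→∅, E→{B, H}, G→{G, H}, H→{A}; now {A, B, E, G, H}.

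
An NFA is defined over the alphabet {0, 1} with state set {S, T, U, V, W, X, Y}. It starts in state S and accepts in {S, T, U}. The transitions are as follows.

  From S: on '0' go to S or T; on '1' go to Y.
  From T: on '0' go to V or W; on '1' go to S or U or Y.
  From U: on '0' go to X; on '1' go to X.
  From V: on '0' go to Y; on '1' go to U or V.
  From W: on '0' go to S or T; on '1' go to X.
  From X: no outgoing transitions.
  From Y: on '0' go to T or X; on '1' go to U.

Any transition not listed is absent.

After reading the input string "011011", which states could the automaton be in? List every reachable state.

Start in {S}.
Read '0': S→{S, T}; now {S, T}.
Read '1': S→{Y}, T→{S, U, Y}; now {S, U, Y}.
Read '1': S→{Y}, U→{X}, Y→{U}; now {U, X, Y}.
Read '0': U→{X}, X→∅, Y→{T, X}; now {T, X}.
Read '1': T→{S, U, Y}, X→∅; now {S, U, Y}.
Read '1': S→{Y}, U→{X}, Y→{U}; now {U, X, Y}.

{U, X, Y}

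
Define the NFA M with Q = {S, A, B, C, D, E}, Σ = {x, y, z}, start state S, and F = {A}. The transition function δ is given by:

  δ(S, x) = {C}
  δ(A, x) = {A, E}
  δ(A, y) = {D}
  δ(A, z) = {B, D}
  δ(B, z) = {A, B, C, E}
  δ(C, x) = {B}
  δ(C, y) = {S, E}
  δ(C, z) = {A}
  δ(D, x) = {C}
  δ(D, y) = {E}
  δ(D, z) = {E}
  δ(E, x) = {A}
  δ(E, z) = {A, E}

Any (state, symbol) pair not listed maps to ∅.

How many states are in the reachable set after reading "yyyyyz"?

Start in {S}.
Read 'y': S→∅; now ∅.
The set is empty and remains empty for the remaining 5 symbols.
That set has 0 states.

0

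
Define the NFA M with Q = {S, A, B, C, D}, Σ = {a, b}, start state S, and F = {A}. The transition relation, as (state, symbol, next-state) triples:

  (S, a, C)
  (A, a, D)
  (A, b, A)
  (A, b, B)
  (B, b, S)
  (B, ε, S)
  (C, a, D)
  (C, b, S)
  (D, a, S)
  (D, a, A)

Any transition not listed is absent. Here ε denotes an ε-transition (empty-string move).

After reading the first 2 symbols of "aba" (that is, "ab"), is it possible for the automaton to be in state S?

Yes

Start in {S}.
Read 'a': S→{C}; now {C}.
Read 'b': C→{S}; now {S}.
State S is in {S}.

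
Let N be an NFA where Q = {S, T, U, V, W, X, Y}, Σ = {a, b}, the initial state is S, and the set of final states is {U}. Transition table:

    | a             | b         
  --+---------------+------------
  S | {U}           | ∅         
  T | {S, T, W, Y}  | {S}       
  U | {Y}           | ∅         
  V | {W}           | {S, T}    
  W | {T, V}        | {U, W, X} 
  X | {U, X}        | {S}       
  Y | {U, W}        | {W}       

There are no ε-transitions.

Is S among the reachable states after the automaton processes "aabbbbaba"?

Start in {S}.
Read 'a': S→{U}; now {U}.
Read 'a': U→{Y}; now {Y}.
Read 'b': Y→{W}; now {W}.
Read 'b': W→{U, W, X}; now {U, W, X}.
Read 'b': U→∅, W→{U, W, X}, X→{S}; now {S, U, W, X}.
Read 'b': S→∅, U→∅, W→{U, W, X}, X→{S}; now {S, U, W, X}.
Read 'a': S→{U}, U→{Y}, W→{T, V}, X→{U, X}; now {T, U, V, X, Y}.
Read 'b': T→{S}, U→∅, V→{S, T}, X→{S}, Y→{W}; now {S, T, W}.
Read 'a': S→{U}, T→{S, T, W, Y}, W→{T, V}; now {S, T, U, V, W, Y}.
State S is in {S, T, U, V, W, Y}.

Yes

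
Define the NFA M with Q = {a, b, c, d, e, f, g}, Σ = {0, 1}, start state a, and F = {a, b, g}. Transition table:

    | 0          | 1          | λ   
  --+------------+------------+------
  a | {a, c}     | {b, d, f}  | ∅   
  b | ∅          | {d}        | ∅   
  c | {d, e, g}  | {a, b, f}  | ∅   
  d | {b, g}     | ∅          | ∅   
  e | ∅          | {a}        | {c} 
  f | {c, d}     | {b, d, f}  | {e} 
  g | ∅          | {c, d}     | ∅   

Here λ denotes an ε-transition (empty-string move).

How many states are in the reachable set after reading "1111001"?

6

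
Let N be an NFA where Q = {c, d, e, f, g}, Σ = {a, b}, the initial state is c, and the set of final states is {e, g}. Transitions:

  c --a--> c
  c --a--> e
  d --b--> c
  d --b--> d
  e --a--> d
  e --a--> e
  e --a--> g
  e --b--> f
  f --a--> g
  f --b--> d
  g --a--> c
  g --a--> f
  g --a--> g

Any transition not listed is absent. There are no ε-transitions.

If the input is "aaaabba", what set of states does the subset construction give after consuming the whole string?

{c, e}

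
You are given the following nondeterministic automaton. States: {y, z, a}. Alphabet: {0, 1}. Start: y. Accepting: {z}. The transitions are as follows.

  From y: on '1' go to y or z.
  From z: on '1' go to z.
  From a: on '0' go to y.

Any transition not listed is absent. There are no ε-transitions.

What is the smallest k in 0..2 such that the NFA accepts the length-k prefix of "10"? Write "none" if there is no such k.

1

Start in {y}.
Read '1': y→{y, z}; now {y, z}.
None of the earlier sets intersect F, but {y, z} does.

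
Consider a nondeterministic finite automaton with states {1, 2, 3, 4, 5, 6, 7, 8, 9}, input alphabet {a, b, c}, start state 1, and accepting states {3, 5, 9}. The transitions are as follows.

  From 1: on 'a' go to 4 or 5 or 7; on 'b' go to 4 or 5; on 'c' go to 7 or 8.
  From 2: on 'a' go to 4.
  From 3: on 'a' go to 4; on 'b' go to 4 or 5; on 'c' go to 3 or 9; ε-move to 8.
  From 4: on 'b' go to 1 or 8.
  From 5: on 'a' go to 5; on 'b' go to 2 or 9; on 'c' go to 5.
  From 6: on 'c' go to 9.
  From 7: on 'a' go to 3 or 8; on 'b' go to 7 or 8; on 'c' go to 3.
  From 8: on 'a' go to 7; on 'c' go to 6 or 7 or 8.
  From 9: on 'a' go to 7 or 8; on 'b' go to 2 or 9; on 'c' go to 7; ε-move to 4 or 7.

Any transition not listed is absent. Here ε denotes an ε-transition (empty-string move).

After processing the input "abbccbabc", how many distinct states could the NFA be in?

5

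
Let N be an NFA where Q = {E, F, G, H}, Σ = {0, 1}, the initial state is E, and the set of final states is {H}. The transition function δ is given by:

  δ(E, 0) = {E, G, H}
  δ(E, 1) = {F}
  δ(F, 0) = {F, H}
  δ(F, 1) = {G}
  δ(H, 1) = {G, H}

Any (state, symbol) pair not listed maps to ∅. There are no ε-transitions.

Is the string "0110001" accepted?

No

Start in {E}.
Read '0': {E} → {E, G, H}.
Read '1': {E, G, H} → {F, G, H}.
Read '1': {F, G, H} → {G, H}.
Read '0': {G, H} → ∅.
The set is empty and remains empty for the remaining 3 symbols.
The final set ∅ contains no accepting state.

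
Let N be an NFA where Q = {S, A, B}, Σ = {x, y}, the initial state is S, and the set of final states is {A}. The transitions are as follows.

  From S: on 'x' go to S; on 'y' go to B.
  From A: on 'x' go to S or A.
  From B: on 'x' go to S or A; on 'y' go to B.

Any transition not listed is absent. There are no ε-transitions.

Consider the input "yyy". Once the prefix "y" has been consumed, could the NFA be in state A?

Start in {S}.
Read 'y': {S} → {B}.
State A is not in {B}.

No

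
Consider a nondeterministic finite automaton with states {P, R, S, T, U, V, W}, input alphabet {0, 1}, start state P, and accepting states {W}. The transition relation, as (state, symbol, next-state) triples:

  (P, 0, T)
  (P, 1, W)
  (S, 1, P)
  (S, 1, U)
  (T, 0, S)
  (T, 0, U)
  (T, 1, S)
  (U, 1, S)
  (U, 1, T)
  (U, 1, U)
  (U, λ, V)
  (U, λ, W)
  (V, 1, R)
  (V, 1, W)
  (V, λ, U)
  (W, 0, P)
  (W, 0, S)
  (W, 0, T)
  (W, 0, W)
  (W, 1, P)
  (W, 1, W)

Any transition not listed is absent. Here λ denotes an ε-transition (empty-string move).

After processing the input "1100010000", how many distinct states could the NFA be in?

6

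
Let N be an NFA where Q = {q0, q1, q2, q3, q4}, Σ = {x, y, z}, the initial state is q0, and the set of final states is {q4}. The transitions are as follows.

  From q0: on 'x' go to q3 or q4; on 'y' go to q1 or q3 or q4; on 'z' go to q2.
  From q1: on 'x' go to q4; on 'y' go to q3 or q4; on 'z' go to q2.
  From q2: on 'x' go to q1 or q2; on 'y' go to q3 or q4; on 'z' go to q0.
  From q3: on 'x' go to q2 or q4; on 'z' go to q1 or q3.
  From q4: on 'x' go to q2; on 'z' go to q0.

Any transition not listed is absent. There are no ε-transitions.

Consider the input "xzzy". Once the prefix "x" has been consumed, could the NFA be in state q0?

Start in {q0}.
Read 'x': q0→{q3, q4}; now {q3, q4}.
State q0 is not in {q3, q4}.

No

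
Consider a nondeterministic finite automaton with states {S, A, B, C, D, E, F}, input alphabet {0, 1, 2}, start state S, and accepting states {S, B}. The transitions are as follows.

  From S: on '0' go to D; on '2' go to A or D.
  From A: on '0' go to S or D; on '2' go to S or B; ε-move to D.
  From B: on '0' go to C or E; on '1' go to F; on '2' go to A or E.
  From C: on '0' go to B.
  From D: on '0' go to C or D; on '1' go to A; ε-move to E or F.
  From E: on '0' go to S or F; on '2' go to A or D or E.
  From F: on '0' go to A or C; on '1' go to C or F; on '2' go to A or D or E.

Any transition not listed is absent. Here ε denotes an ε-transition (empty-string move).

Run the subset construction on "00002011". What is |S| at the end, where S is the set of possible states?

5

Start in {S}.
Read '0': {S} → {D, E, F}.
Read '0': {D, E, F} → {S, A, C, D, E, F}.
Read '0': {S, A, C, D, E, F} → {S, A, B, C, D, E, F}.
Read '0': {S, A, B, C, D, E, F} → {S, A, B, C, D, E, F}.
Read '2': {S, A, B, C, D, E, F} → {S, A, B, D, E, F}.
Read '0': {S, A, B, D, E, F} → {S, A, C, D, E, F}.
Read '1': {S, A, C, D, E, F} → {A, C, D, E, F}.
Read '1': {A, C, D, E, F} → {A, C, D, E, F}.
That set has 5 states.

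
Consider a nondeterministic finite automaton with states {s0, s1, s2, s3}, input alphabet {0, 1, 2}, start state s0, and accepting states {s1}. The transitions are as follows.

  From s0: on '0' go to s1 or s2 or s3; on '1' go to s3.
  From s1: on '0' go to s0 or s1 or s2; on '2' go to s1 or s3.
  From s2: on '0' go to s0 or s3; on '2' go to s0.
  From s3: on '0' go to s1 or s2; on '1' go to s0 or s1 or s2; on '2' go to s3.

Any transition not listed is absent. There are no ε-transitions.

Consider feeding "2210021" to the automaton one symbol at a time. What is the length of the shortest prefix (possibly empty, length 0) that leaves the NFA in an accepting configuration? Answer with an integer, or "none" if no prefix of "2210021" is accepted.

Start in {s0}.
Read '2': s0→∅; now ∅.
The set is empty and remains empty for the remaining 6 symbols.
No reachable set along the way intersects F.

none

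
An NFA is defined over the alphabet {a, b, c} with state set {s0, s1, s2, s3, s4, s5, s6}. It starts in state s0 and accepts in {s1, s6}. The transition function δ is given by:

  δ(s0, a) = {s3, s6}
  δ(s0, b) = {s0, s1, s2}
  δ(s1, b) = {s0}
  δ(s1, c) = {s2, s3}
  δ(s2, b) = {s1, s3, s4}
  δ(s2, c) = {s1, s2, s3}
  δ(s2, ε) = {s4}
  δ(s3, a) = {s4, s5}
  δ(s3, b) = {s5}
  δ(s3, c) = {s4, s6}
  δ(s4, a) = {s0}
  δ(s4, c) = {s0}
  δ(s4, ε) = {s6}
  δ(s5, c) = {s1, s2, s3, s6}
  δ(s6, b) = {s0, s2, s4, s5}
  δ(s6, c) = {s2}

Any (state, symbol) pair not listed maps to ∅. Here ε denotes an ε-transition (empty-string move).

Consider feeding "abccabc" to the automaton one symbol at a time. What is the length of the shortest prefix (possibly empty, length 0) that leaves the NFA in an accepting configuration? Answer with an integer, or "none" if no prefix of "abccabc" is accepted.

1

Start in {s0}.
Read 'a': {s0} → {s3, s6}.
None of the earlier sets intersect F, but {s3, s6} does.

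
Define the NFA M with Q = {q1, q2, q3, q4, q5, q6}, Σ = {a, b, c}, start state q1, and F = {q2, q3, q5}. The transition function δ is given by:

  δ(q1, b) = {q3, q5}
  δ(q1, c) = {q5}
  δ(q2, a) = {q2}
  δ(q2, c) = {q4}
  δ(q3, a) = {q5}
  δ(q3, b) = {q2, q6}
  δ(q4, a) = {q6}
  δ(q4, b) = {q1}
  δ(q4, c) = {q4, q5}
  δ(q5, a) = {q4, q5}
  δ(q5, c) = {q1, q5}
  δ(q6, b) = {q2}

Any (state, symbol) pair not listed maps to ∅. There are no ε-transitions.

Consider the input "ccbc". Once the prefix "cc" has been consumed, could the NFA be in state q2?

No

Start in {q1}.
Read 'c': {q1} → {q5}.
Read 'c': {q5} → {q1, q5}.
State q2 is not in {q1, q5}.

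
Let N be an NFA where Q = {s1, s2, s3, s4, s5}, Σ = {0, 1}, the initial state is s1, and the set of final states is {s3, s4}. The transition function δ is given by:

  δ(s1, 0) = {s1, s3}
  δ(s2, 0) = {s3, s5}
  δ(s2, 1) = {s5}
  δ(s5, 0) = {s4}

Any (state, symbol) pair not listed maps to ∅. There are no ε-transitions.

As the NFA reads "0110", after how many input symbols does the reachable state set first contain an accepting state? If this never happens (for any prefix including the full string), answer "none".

Start in {s1}.
Read '0': s1→{s1, s3}; now {s1, s3}.
None of the earlier sets intersect F, but {s1, s3} does.

1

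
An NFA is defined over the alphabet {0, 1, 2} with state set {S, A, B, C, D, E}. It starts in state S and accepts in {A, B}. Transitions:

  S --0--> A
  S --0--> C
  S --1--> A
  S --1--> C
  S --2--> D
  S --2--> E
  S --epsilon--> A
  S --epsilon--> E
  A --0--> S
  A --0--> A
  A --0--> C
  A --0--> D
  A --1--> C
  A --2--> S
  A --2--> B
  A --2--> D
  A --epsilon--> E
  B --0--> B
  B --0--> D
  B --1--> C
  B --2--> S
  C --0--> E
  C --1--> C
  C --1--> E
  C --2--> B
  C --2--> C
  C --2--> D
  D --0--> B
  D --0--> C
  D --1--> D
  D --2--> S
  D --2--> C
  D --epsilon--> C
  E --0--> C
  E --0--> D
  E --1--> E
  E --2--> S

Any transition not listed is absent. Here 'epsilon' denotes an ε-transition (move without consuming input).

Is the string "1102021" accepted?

Yes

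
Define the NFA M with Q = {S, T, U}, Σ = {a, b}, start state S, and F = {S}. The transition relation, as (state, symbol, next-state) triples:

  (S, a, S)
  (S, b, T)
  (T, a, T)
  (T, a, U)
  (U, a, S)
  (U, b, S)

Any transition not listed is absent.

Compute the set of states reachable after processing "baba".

{S}

Start in {S}.
Read 'b': {S} → {T}.
Read 'a': {T} → {T, U}.
Read 'b': {T, U} → {S}.
Read 'a': {S} → {S}.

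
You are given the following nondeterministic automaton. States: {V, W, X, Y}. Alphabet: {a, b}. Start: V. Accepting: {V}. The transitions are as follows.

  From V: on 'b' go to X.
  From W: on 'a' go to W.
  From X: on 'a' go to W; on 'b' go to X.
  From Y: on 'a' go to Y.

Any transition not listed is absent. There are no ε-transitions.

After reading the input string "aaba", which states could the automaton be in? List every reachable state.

Start in {V}.
Read 'a': {V} → ∅.
The set is empty and remains empty for the remaining 3 symbols.

∅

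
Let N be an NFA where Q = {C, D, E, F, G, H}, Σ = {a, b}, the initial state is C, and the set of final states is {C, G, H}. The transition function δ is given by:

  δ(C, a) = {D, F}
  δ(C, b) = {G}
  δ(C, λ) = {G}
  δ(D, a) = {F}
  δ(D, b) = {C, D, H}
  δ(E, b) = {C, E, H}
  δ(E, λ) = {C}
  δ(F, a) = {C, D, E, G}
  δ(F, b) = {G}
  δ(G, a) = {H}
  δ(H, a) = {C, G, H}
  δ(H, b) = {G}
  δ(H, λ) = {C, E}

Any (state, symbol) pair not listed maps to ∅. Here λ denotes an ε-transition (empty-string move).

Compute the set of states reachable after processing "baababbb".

{C, D, E, G, H}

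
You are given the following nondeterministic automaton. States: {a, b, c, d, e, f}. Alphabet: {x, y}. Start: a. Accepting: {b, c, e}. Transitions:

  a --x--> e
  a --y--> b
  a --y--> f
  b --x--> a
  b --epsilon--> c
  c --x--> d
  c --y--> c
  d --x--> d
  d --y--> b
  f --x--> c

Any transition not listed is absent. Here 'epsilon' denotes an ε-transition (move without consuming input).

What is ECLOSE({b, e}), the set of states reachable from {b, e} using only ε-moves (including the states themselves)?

Begin with {b, e}.
ε-move b → c; add c.

{b, c, e}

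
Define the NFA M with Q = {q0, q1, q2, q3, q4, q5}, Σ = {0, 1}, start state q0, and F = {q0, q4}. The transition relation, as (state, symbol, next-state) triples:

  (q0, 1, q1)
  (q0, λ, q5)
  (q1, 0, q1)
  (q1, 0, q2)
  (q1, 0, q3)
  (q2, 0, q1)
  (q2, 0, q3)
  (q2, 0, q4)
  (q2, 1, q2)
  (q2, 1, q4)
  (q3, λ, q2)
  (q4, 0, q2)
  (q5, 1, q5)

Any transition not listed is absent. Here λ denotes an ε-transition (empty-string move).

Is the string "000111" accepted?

Start: ε-closure({q0}) = {q0, q5}.
Read '0': {q0, q5} → ∅.
The set is empty and remains empty for the remaining 5 symbols.
The final set ∅ contains no accepting state.

No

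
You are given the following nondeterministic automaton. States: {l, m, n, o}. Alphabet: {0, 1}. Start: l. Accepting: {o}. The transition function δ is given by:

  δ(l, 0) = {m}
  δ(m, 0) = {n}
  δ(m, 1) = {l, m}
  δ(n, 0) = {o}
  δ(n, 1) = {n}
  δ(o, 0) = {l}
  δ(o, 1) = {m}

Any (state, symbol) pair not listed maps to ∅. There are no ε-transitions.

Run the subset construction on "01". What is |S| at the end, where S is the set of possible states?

Start in {l}.
Read '0': {l} → {m}.
Read '1': {m} → {l, m}.
That set has 2 states.

2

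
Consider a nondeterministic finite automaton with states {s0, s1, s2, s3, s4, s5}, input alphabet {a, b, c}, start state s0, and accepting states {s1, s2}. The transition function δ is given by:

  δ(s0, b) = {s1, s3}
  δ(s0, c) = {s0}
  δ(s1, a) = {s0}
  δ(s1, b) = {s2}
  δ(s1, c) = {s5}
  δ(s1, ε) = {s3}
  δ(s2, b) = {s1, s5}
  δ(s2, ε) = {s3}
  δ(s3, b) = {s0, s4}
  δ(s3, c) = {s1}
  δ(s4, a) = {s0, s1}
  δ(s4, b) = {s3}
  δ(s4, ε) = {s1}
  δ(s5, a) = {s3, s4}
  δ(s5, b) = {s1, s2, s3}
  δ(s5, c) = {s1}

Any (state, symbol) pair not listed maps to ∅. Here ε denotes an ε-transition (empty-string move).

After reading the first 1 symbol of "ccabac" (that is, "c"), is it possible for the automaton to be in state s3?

No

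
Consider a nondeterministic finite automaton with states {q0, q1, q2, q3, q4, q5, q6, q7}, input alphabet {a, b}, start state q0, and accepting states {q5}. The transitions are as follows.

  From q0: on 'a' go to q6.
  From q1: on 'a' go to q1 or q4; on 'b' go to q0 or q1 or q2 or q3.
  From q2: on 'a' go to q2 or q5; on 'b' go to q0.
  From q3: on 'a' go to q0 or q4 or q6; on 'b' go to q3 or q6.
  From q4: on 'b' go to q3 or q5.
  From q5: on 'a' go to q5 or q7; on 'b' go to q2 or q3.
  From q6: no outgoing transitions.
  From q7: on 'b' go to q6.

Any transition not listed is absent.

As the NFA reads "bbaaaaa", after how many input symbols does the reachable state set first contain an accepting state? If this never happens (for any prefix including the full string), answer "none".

Start in {q0}.
Read 'b': {q0} → ∅.
The set is empty and remains empty for the remaining 6 symbols.
No reachable set along the way intersects F.

none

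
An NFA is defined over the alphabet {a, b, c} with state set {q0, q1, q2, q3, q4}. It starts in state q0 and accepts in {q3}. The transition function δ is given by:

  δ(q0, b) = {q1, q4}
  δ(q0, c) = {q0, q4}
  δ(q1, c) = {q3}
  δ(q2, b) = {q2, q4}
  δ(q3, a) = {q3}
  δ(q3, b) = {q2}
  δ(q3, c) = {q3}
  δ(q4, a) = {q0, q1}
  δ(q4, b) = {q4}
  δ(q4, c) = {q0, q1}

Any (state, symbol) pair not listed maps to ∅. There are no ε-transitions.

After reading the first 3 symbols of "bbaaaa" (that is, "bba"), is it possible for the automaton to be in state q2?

No

Start in {q0}.
Read 'b': q0→{q1, q4}; now {q1, q4}.
Read 'b': q1→∅, q4→{q4}; now {q4}.
Read 'a': q4→{q0, q1}; now {q0, q1}.
State q2 is not in {q0, q1}.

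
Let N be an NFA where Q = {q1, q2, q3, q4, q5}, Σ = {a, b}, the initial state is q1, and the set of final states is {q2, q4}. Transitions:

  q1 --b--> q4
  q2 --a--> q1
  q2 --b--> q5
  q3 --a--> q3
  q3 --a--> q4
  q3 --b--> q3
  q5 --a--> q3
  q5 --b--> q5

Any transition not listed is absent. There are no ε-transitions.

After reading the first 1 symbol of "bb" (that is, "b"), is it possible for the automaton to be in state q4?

Yes

Start in {q1}.
Read 'b': q1→{q4}; now {q4}.
State q4 is in {q4}.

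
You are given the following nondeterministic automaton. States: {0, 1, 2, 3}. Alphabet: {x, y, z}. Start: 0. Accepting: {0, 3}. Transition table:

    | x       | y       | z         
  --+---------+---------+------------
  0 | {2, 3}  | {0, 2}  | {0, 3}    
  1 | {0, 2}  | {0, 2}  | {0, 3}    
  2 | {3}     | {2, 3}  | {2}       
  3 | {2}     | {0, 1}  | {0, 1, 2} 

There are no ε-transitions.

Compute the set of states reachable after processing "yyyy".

{0, 1, 2, 3}

Start in {0}.
Read 'y': 0→{0, 2}; now {0, 2}.
Read 'y': 0→{0, 2}, 2→{2, 3}; now {0, 2, 3}.
Read 'y': 0→{0, 2}, 2→{2, 3}, 3→{0, 1}; now {0, 1, 2, 3}.
Read 'y': 0→{0, 2}, 1→{0, 2}, 2→{2, 3}, 3→{0, 1}; now {0, 1, 2, 3}.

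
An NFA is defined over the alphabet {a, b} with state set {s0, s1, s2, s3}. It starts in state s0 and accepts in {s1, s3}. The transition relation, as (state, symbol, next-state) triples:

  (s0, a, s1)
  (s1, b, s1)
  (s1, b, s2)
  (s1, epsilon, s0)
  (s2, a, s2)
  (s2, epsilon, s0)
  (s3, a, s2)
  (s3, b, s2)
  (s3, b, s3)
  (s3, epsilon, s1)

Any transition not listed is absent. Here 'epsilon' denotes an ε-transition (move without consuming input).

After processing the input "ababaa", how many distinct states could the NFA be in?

Start in {s0}.
Read 'a': {s0} → {s0, s1}.
Read 'b': {s0, s1} → {s0, s1, s2}.
Read 'a': {s0, s1, s2} → {s0, s1, s2}.
Read 'b': {s0, s1, s2} → {s0, s1, s2}.
Read 'a': {s0, s1, s2} → {s0, s1, s2}.
Read 'a': {s0, s1, s2} → {s0, s1, s2}.
That set has 3 states.

3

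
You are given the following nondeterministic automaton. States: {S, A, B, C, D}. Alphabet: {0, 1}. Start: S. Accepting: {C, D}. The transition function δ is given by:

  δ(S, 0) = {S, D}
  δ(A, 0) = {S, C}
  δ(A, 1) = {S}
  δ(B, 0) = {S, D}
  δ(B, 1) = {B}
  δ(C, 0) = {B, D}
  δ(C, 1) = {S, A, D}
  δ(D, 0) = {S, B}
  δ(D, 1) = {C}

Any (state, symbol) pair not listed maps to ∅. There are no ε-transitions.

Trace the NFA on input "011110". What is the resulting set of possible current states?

{S, B, C, D}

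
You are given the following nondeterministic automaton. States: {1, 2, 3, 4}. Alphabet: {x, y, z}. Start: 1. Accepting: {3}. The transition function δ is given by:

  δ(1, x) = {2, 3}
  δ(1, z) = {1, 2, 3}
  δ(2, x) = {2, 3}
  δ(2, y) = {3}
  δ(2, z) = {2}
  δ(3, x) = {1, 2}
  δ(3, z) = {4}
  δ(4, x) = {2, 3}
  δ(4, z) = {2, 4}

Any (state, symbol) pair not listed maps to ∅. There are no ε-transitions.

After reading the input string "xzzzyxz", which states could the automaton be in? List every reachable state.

{1, 2, 3}

Start in {1}.
Read 'x': 1→{2, 3}; now {2, 3}.
Read 'z': 2→{2}, 3→{4}; now {2, 4}.
Read 'z': 2→{2}, 4→{2, 4}; now {2, 4}.
Read 'z': 2→{2}, 4→{2, 4}; now {2, 4}.
Read 'y': 2→{3}, 4→∅; now {3}.
Read 'x': 3→{1, 2}; now {1, 2}.
Read 'z': 1→{1, 2, 3}, 2→{2}; now {1, 2, 3}.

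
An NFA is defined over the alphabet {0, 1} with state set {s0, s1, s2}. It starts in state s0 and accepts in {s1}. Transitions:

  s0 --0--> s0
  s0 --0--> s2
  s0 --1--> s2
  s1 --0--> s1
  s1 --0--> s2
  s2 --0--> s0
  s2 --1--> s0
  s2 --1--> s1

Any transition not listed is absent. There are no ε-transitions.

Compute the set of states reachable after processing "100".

Start in {s0}.
Read '1': {s0} → {s2}.
Read '0': {s2} → {s0}.
Read '0': {s0} → {s0, s2}.

{s0, s2}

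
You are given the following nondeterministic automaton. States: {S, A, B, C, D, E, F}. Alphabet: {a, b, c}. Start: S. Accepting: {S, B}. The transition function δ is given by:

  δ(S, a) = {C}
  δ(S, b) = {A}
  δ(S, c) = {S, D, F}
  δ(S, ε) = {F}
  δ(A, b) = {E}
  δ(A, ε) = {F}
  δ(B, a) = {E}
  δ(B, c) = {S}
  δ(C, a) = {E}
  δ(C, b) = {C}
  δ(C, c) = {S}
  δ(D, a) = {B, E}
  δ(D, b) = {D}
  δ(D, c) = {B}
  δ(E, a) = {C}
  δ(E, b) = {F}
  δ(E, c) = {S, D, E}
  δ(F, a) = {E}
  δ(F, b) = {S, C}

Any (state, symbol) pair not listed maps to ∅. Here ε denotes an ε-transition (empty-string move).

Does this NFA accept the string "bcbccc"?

Start: ε-closure({S}) = {S, F}.
Read 'b': {S, F} → {S, A, C, F}.
Read 'c': {S, A, C, F} → {S, D, F}.
Read 'b': {S, D, F} → {S, A, C, D, F}.
Read 'c': {S, A, C, D, F} → {S, B, D, F}.
Read 'c': {S, B, D, F} → {S, B, D, F}.
Read 'c': {S, B, D, F} → {S, B, D, F}.
The final set {S, B, D, F} contains the accepting states S, B.

Yes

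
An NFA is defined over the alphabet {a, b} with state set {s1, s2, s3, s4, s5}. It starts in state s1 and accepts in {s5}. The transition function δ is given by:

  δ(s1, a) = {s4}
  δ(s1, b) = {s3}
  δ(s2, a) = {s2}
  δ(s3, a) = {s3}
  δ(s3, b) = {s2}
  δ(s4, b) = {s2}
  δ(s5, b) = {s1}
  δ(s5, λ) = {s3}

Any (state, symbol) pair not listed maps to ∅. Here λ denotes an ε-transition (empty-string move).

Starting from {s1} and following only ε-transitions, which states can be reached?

Begin with {s1}.
No ε-moves leave this set, so the closure equals the set itself.

{s1}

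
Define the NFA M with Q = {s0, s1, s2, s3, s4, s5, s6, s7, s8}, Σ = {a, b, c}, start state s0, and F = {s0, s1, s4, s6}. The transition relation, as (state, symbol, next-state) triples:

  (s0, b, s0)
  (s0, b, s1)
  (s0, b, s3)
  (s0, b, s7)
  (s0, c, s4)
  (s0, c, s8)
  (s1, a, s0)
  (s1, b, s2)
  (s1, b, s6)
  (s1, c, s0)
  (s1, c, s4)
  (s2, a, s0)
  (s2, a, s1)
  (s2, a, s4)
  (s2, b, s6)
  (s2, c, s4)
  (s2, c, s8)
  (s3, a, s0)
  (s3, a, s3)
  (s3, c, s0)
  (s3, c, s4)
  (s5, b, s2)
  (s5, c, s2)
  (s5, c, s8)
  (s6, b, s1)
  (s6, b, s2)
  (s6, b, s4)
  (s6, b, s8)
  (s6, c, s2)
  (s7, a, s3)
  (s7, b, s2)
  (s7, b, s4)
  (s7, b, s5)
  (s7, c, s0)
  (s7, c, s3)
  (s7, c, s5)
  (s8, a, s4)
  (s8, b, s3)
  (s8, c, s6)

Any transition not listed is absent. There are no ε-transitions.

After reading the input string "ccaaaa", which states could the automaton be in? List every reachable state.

∅

Start in {s0}.
Read 'c': {s0} → {s4, s8}.
Read 'c': {s4, s8} → {s6}.
Read 'a': {s6} → ∅.
The set is empty and remains empty for the remaining 3 symbols.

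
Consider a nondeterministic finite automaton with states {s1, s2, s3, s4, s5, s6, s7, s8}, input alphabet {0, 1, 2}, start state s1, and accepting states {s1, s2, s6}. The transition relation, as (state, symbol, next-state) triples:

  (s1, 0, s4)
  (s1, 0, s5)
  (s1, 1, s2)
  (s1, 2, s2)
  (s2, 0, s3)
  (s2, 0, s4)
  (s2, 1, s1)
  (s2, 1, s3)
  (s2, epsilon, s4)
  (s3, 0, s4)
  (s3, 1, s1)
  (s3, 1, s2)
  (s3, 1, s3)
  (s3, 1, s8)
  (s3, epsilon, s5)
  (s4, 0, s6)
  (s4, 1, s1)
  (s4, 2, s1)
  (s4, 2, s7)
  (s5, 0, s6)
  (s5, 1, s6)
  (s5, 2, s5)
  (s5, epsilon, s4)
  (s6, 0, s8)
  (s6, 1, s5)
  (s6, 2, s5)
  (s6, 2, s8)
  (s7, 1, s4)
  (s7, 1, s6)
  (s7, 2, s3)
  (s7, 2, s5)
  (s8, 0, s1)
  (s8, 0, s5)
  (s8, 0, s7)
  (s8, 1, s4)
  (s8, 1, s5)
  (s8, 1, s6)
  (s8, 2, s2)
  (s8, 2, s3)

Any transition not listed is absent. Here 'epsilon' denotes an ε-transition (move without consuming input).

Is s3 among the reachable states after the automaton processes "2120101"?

Start in {s1}.
Read '2': s1→{s2}; union {s2}; ε-closure = {s2, s4}.
Read '1': s2→{s1, s3}, s4→{s1}; union {s1, s3}; ε-closure = {s1, s3, s4, s5}.
Read '2': s1→{s2}, s3→∅, s4→{s1, s7}, s5→{s5}; union {s1, s2, s5, s7}; ε-closure = {s1, s2, s4, s5, s7}.
Read '0': s1→{s4, s5}, s2→{s3, s4}, s4→{s6}, s5→{s6}, s7→∅; now {s3, s4, s5, s6}.
Read '1': s3→{s1, s2, s3, s8}, s4→{s1}, s5→{s6}, s6→{s5}; union {s1, s2, s3, s5, s6, s8}; ε-closure = {s1, s2, s3, s4, s5, s6, s8}.
Read '0': s1→{s4, s5}, s2→{s3, s4}, s3→{s4}, s4→{s6}, s5→{s6}, s6→{s8}, s8→{s1, s5, s7}; now {s1, s3, s4, s5, s6, s7, s8}.
Read '1': s1→{s2}, s3→{s1, s2, s3, s8}, s4→{s1}, s5→{s6}, s6→{s5}, s7→{s4, s6}, s8→{s4, s5, s6}; now {s1, s2, s3, s4, s5, s6, s8}.
State s3 is in {s1, s2, s3, s4, s5, s6, s8}.

Yes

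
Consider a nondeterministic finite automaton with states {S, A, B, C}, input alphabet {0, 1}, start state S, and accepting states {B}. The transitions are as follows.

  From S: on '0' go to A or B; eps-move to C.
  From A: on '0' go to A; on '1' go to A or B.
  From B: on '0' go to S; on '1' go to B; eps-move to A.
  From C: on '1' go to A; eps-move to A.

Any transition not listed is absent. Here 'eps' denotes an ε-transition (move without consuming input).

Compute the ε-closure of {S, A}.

Begin with {S, A}.
ε-move S → C; add C.

{S, A, C}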